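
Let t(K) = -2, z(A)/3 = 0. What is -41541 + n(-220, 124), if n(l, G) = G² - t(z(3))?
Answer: -26163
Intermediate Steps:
z(A) = 0 (z(A) = 3*0 = 0)
n(l, G) = 2 + G² (n(l, G) = G² - 1*(-2) = G² + 2 = 2 + G²)
-41541 + n(-220, 124) = -41541 + (2 + 124²) = -41541 + (2 + 15376) = -41541 + 15378 = -26163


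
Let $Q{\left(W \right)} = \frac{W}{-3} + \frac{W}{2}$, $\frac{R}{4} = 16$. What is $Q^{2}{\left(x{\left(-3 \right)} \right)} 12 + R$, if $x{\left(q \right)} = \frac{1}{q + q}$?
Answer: $\frac{6913}{108} \approx 64.009$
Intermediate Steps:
$x{\left(q \right)} = \frac{1}{2 q}$
$R = 64$ ($R = 4 \cdot 16 = 64$)
$Q{\left(W \right)} = \frac{W}{6}$ ($Q{\left(W \right)} = W \left(- \frac{1}{3}\right) + W \frac{1}{2} = - \frac{W}{3} + \frac{W}{2} = \frac{W}{6}$)
$Q^{2}{\left(x{\left(-3 \right)} \right)} 12 + R = \left(\frac{\frac{1}{2} \frac{1}{-3}}{6}\right)^{2} \cdot 12 + 64 = \left(\frac{\frac{1}{2} \left(- \frac{1}{3}\right)}{6}\right)^{2} \cdot 12 + 64 = \left(\frac{1}{6} \left(- \frac{1}{6}\right)\right)^{2} \cdot 12 + 64 = \left(- \frac{1}{36}\right)^{2} \cdot 12 + 64 = \frac{1}{1296} \cdot 12 + 64 = \frac{1}{108} + 64 = \frac{6913}{108}$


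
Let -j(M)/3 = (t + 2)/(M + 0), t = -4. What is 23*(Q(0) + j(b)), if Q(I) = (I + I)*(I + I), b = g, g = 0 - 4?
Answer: -69/2 ≈ -34.500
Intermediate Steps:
g = -4
b = -4
j(M) = 6/M (j(M) = -3*(-4 + 2)/(M + 0) = -(-6)/M = 6/M)
Q(I) = 4*I**2 (Q(I) = (2*I)*(2*I) = 4*I**2)
23*(Q(0) + j(b)) = 23*(4*0**2 + 6/(-4)) = 23*(4*0 + 6*(-1/4)) = 23*(0 - 3/2) = 23*(-3/2) = -69/2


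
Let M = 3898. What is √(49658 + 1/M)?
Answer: √754523717730/3898 ≈ 222.84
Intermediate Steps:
√(49658 + 1/M) = √(49658 + 1/3898) = √(193566885/3898) = √754523717730/3898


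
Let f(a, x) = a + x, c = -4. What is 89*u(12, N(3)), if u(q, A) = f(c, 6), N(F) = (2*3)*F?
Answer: 178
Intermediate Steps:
N(F) = 6*F
u(q, A) = 2 (u(q, A) = -4 + 6 = 2)
89*u(12, N(3)) = 89*2 = 178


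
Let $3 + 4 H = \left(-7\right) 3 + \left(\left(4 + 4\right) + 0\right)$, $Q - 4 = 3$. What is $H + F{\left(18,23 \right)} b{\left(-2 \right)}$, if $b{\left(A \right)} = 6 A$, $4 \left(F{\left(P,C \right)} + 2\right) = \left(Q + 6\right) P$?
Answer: $-682$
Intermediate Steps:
$Q = 7$ ($Q = 4 + 3 = 7$)
$H = -4$ ($H = - \frac{3}{4} + \frac{\left(-7\right) 3 + \left(\left(4 + 4\right) + 0\right)}{4} = - \frac{3}{4} + \frac{-21 + \left(8 + 0\right)}{4} = - \frac{3}{4} + \frac{-21 + 8}{4} = - \frac{3}{4} + \frac{1}{4} \left(-13\right) = - \frac{3}{4} - \frac{13}{4} = -4$)
$F{\left(P,C \right)} = -2 + \frac{13 P}{4}$ ($F{\left(P,C \right)} = -2 + \frac{\left(7 + 6\right) P}{4} = -2 + \frac{13 P}{4}$)
$H + F{\left(18,23 \right)} b{\left(-2 \right)} = -4 + \left(-2 + \frac{13}{4} \cdot 18\right) 6 \left(-2\right) = -4 + \left(-2 + \frac{117}{2}\right) \left(-12\right) = -4 + \frac{113}{2} \left(-12\right) = -4 - 678 = -682$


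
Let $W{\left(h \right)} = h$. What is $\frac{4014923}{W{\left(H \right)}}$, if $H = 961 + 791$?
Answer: $\frac{4014923}{1752} \approx 2291.6$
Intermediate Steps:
$H = 1752$
$\frac{4014923}{W{\left(H \right)}} = \frac{4014923}{1752}$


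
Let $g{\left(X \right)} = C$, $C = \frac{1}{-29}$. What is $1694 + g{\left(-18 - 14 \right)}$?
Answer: $\frac{49125}{29} \approx 1694.0$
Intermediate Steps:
$C = - \frac{1}{29} \approx -0.034483$
$g{\left(X \right)} = - \frac{1}{29}$
$1694 + g{\left(-18 - 14 \right)} = 1694 - \frac{1}{29} = \frac{49125}{29}$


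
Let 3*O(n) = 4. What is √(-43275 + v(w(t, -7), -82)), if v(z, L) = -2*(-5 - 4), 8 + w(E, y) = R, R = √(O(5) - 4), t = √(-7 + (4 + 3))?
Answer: I*√43257 ≈ 207.98*I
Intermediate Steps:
O(n) = 4/3 (O(n) = (⅓)*4 = 4/3)
t = 0 (t = √(-7 + 7) = √0 = 0)
R = 2*I*√6/3 (R = √(4/3 - 4) = √(-8/3) = 2*I*√6/3 ≈ 1.633*I)
w(E, y) = -8 + 2*I*√6/3
v(z, L) = 18 (v(z, L) = -2*(-9) = 18)
√(-43275 + v(w(t, -7), -82)) = √(-43275 + 18) = √(-43257) = I*√43257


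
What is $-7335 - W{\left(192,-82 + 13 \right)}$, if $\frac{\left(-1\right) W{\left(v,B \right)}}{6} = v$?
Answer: $-6183$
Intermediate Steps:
$W{\left(v,B \right)} = - 6 v$
$-7335 - W{\left(192,-82 + 13 \right)} = -7335 - \left(-6\right) 192 = -7335 - -1152 = -7335 + 1152 = -6183$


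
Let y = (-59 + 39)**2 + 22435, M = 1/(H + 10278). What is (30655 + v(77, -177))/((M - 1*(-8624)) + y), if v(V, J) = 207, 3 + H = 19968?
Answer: 466679733/475707269 ≈ 0.98102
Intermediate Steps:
H = 19965 (H = -3 + 19968 = 19965)
M = 1/30243 (M = 1/(19965 + 10278) = 1/30243 ≈ 3.3066e-5)
y = 22835 (y = (-20)**2 + 22435 = 400 + 22435 = 22835)
(30655 + v(77, -177))/((M - 1*(-8624)) + y) = (30655 + 207)/((1/30243 - 1*(-8624)) + 22835) = 30862/((1/30243 + 8624) + 22835) = 30862/(260815633/30243 + 22835) = 30862/(951414538/30243) = 30862*(30243/951414538) = 466679733/475707269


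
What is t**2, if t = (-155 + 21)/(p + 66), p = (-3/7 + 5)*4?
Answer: 219961/87025 ≈ 2.5276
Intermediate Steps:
p = 128/7 (p = (-3*1/7 + 5)*4 = (-3/7 + 5)*4 = (32/7)*4 = 128/7 ≈ 18.286)
t = -469/295 (t = (-155 + 21)/(128/7 + 66) = -134/590/7 = -134*7/590 = -469/295 ≈ -1.5898)
t**2 = (-469/295)**2 = 219961/87025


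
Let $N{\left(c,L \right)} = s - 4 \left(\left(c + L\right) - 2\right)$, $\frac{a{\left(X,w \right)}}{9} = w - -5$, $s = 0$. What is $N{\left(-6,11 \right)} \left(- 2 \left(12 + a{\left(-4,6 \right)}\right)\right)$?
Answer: $2664$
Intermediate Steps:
$a{\left(X,w \right)} = 45 + 9 w$ ($a{\left(X,w \right)} = 9 \left(w - -5\right) = 9 \left(w + 5\right) = 9 \left(5 + w\right) = 45 + 9 w$)
$N{\left(c,L \right)} = 8 - 4 L - 4 c$ ($N{\left(c,L \right)} = 0 - 4 \left(\left(c + L\right) - 2\right) = 0 - 4 \left(\left(L + c\right) - 2\right) = 0 - 4 \left(-2 + L + c\right) = 0 - \left(-8 + 4 L + 4 c\right) = 8 - 4 L - 4 c$)
$N{\left(-6,11 \right)} \left(- 2 \left(12 + a{\left(-4,6 \right)}\right)\right) = \left(8 - 44 - -24\right) \left(- 2 \left(12 + \left(45 + 9 \cdot 6\right)\right)\right) = \left(8 - 44 + 24\right) \left(- 2 \left(12 + \left(45 + 54\right)\right)\right) = - 12 \left(- 2 \left(12 + 99\right)\right) = - 12 \left(\left(-2\right) 111\right) = \left(-12\right) \left(-222\right) = 2664$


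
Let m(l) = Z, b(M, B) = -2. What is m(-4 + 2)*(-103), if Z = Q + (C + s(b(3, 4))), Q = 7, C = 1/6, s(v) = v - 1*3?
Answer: -1339/6 ≈ -223.17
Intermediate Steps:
s(v) = -3 + v (s(v) = v - 3 = -3 + v)
C = 1/6 ≈ 0.16667
Z = 13/6 (Z = 7 + (1/6 + (-3 - 2)) = 7 + (1/6 - 5) = 7 - 29/6 = 13/6 ≈ 2.1667)
m(l) = 13/6
m(-4 + 2)*(-103) = (13/6)*(-103) = -1339/6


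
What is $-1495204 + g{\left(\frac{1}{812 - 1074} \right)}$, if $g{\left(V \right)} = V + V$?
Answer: $- \frac{195871725}{131} \approx -1.4952 \cdot 10^{6}$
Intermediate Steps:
$g{\left(V \right)} = 2 V$
$-1495204 + g{\left(\frac{1}{812 - 1074} \right)} = -1495204 + \frac{2}{812 - 1074} = -1495204 + \frac{2}{-262} = -1495204 + 2 \left(- \frac{1}{262}\right) = -1495204 - \frac{1}{131} = - \frac{195871725}{131}$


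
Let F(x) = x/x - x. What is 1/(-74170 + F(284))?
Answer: -1/74453 ≈ -1.3431e-5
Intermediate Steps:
F(x) = 1 - x
1/(-74170 + F(284)) = 1/(-74170 + (1 - 1*284)) = 1/(-74170 + (1 - 284)) = 1/(-74170 - 283) = 1/(-74453) = -1/74453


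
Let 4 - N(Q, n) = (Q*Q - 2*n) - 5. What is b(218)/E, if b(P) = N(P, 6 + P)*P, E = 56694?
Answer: -1710101/9449 ≈ -180.98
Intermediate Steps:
N(Q, n) = 9 - Q² + 2*n (N(Q, n) = 4 - ((Q*Q - 2*n) - 5) = 4 - ((Q² - 2*n) - 5) = 4 - (-5 + Q² - 2*n) = 4 + (5 - Q² + 2*n) = 9 - Q² + 2*n)
b(P) = P*(21 - P² + 2*P) (b(P) = (9 - P² + 2*(6 + P))*P = (9 - P² + (12 + 2*P))*P = (21 - P² + 2*P)*P = P*(21 - P² + 2*P))
b(218)/E = (218*(21 - 1*218² + 2*218))/56694 = (218*(21 - 1*47524 + 436))*(1/56694) = (218*(21 - 47524 + 436))*(1/56694) = (218*(-47067))*(1/56694) = -10260606*1/56694 = -1710101/9449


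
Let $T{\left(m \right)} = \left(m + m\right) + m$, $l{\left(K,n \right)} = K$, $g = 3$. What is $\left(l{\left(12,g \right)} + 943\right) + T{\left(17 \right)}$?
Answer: $1006$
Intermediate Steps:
$T{\left(m \right)} = 3 m$ ($T{\left(m \right)} = 2 m + m = 3 m$)
$\left(l{\left(12,g \right)} + 943\right) + T{\left(17 \right)} = \left(12 + 943\right) + 3 \cdot 17 = 955 + 51 = 1006$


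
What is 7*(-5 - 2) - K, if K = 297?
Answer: -346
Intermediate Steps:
7*(-5 - 2) - K = 7*(-5 - 2) - 1*297 = 7*(-7) - 297 = -49 - 297 = -346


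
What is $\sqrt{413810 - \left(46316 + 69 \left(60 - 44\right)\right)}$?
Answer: $3 \sqrt{40710} \approx 605.3$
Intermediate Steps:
$\sqrt{413810 - \left(46316 + 69 \left(60 - 44\right)\right)} = \sqrt{413810 - 47420} = \sqrt{366390} = 3 \sqrt{40710}$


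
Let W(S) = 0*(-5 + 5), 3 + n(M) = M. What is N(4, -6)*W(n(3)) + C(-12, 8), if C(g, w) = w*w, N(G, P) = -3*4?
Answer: 64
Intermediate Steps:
n(M) = -3 + M
N(G, P) = -12
W(S) = 0 (W(S) = 0*0 = 0)
C(g, w) = w²
N(4, -6)*W(n(3)) + C(-12, 8) = -12*0 + 8² = 0 + 64 = 64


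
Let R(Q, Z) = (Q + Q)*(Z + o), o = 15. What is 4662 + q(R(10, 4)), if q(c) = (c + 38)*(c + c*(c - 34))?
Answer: 55122142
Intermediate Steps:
R(Q, Z) = 2*Q*(15 + Z) (R(Q, Z) = (Q + Q)*(Z + 15) = (2*Q)*(15 + Z) = 2*Q*(15 + Z))
q(c) = (38 + c)*(c + c*(-34 + c))
4662 + q(R(10, 4)) = 4662 + (2*10*(15 + 4))*(-1254 + (2*10*(15 + 4))**2 + 5*(2*10*(15 + 4))) = 4662 + (2*10*19)*(-1254 + (2*10*19)**2 + 5*(2*10*19)) = 4662 + 380*(-1254 + 380**2 + 5*380) = 4662 + 380*(-1254 + 144400 + 1900) = 4662 + 380*145046 = 4662 + 55117480 = 55122142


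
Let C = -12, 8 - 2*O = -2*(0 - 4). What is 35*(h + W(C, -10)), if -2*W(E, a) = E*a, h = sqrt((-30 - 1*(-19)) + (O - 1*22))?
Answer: -2100 + 35*I*sqrt(33) ≈ -2100.0 + 201.06*I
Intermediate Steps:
O = 0 (O = 4 - (-1)*(0 - 4) = 4 - (-1)*(-4) = 4 - 1/2*8 = 4 - 4 = 0)
h = I*sqrt(33) (h = sqrt((-30 - 1*(-19)) + (0 - 1*22)) = sqrt((-30 + 19) + (0 - 22)) = sqrt(-11 - 22) = sqrt(-33) = I*sqrt(33) ≈ 5.7446*I)
W(E, a) = -E*a/2
35*(h + W(C, -10)) = 35*(I*sqrt(33) - 1/2*(-12)*(-10)) = 35*(I*sqrt(33) - 60) = 35*(-60 + I*sqrt(33)) = -2100 + 35*I*sqrt(33)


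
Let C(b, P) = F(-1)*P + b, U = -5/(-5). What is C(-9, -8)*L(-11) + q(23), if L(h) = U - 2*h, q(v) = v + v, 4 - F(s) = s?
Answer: -1081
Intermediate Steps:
U = 1 (U = -5*(-1/5) = 1)
F(s) = 4 - s
q(v) = 2*v
L(h) = 1 - 2*h
C(b, P) = b + 5*P (C(b, P) = (4 - 1*(-1))*P + b = (4 + 1)*P + b = 5*P + b = b + 5*P)
C(-9, -8)*L(-11) + q(23) = (-9 + 5*(-8))*(1 - 2*(-11)) + 2*23 = (-9 - 40)*(1 + 22) + 46 = -49*23 + 46 = -1127 + 46 = -1081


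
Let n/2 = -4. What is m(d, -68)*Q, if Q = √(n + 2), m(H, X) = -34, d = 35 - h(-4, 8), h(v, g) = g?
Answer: -34*I*√6 ≈ -83.283*I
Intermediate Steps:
n = -8 (n = 2*(-4) = -8)
d = 27 (d = 35 - 1*8 = 35 - 8 = 27)
Q = I*√6 (Q = √(-8 + 2) = √(-6) = I*√6 ≈ 2.4495*I)
m(d, -68)*Q = -34*I*√6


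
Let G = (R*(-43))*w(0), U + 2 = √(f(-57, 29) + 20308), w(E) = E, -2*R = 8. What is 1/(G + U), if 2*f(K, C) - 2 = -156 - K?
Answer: 4/40511 + √81038/40511 ≈ 0.0071258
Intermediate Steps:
R = -4 (R = -½*8 = -4)
f(K, C) = -77 - K/2 (f(K, C) = 1 + (-156 - K)/2 = 1 + (-78 - K/2) = -77 - K/2)
U = -2 + √81038/2 (U = -2 + √((-77 - ½*(-57)) + 20308) = -2 + √((-77 + 57/2) + 20308) = -2 + √(-97/2 + 20308) = -2 + √(40519/2) = -2 + √81038/2 ≈ 140.34)
G = 0 (G = -4*(-43)*0 = 172*0 = 0)
1/(G + U) = 1/(0 + (-2 + √81038/2)) = 1/(-2 + √81038/2)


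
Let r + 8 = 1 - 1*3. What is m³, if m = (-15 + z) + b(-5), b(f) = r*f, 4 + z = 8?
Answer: 59319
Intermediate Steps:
z = 4 (z = -4 + 8 = 4)
r = -10 (r = -8 + (1 - 1*3) = -8 + (1 - 3) = -8 - 2 = -10)
b(f) = -10*f
m = 39 (m = (-15 + 4) - 10*(-5) = -11 + 50 = 39)
m³ = 39³ = 59319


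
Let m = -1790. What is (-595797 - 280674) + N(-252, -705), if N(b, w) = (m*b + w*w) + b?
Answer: 71382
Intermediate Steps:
N(b, w) = w**2 - 1789*b (N(b, w) = (-1790*b + w*w) + b = (-1790*b + w**2) + b = (w**2 - 1790*b) + b = w**2 - 1789*b)
(-595797 - 280674) + N(-252, -705) = (-595797 - 280674) + ((-705)**2 - 1789*(-252)) = -876471 + (497025 + 450828) = -876471 + 947853 = 71382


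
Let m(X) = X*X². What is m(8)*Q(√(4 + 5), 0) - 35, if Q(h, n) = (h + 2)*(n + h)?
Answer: 7645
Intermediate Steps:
m(X) = X³
Q(h, n) = (2 + h)*(h + n)
m(8)*Q(√(4 + 5), 0) - 35 = 8³*((√(4 + 5))² + 2*√(4 + 5) + 2*0 + √(4 + 5)*0) - 35 = 512*((√9)² + 2*√9 + 0 + √9*0) - 35 = 512*(3² + 2*3 + 0 + 3*0) - 35 = 512*(9 + 6 + 0 + 0) - 35 = 512*15 - 35 = 7680 - 35 = 7645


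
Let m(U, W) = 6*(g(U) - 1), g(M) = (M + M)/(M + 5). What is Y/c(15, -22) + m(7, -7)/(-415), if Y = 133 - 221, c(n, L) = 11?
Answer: -3321/415 ≈ -8.0024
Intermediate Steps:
Y = -88
g(M) = 2*M/(5 + M) (g(M) = (2*M)/(5 + M) = 2*M/(5 + M))
m(U, W) = -6 + 12*U/(5 + U) (m(U, W) = 6*(2*U/(5 + U) - 1) = 6*(-1 + 2*U/(5 + U)) = -6 + 12*U/(5 + U))
Y/c(15, -22) + m(7, -7)/(-415) = -88/11 + (6*(-5 + 7)/(5 + 7))/(-415) = -88*1/11 + (6*2/12)*(-1/415) = -8 + (6*(1/12)*2)*(-1/415) = -8 + 1*(-1/415) = -8 - 1/415 = -3321/415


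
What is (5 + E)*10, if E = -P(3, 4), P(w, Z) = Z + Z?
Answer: -30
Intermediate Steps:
P(w, Z) = 2*Z
E = -8 (E = -2*4 = -1*8 = -8)
(5 + E)*10 = (5 - 8)*10 = -3*10 = -30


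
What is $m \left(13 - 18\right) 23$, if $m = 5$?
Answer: $-575$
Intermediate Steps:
$m \left(13 - 18\right) 23 = 5 \left(13 - 18\right) 23 = 5 \left(-5\right) 23 = \left(-25\right) 23 = -575$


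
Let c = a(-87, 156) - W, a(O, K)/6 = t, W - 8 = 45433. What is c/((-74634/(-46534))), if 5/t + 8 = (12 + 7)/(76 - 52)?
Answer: -60975152157/2151947 ≈ -28335.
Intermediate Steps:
t = -120/173 (t = 5/(-8 + (12 + 7)/(76 - 52)) = 5/(-8 + 19/24) = 5/(-173/24) = 5*(-24/173) = -120/173 ≈ -0.69364)
W = 45441 (W = 8 + 45433 = 45441)
a(O, K) = -720/173 (a(O, K) = 6*(-120/173) = -720/173)
c = -7862013/173 (c = -720/173 - 1*45441 = -720/173 - 45441 = -7862013/173 ≈ -45445.)
c/((-74634/(-46534))) = -7862013/(173*((-74634/(-46534)))) = -7862013/(173*((-74634*(-1/46534)))) = -7862013/(173*37317/23267) = -7862013/173*23267/37317 = -60975152157/2151947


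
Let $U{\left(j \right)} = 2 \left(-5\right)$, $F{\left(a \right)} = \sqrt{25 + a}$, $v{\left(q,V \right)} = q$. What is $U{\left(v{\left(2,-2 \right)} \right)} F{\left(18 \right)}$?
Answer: $- 10 \sqrt{43} \approx -65.574$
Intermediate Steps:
$U{\left(j \right)} = -10$
$U{\left(v{\left(2,-2 \right)} \right)} F{\left(18 \right)} = - 10 \sqrt{25 + 18} = - 10 \sqrt{43}$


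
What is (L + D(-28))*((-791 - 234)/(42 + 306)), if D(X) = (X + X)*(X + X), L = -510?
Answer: -1345825/174 ≈ -7734.6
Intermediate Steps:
D(X) = 4*X² (D(X) = (2*X)*(2*X) = 4*X²)
(L + D(-28))*((-791 - 234)/(42 + 306)) = (-510 + 4*(-28)²)*((-791 - 234)/(42 + 306)) = (-510 + 4*784)*(-1025/348) = (-510 + 3136)*(-1025*1/348) = 2626*(-1025/348) = -1345825/174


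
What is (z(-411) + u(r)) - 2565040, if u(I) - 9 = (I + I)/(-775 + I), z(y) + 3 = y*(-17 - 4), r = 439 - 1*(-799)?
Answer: -1183612113/463 ≈ -2.5564e+6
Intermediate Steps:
r = 1238 (r = 439 + 799 = 1238)
z(y) = -3 - 21*y (z(y) = -3 + y*(-17 - 4) = -3 + y*(-21) = -3 - 21*y)
u(I) = 9 + 2*I/(-775 + I) (u(I) = 9 + (I + I)/(-775 + I) = 9 + (2*I)/(-775 + I) = 9 + 2*I/(-775 + I))
(z(-411) + u(r)) - 2565040 = ((-3 - 21*(-411)) + (-6975 + 11*1238)/(-775 + 1238)) - 2565040 = ((-3 + 8631) + (-6975 + 13618)/463) - 2565040 = (8628 + (1/463)*6643) - 2565040 = (8628 + 6643/463) - 2565040 = 4001407/463 - 2565040 = -1183612113/463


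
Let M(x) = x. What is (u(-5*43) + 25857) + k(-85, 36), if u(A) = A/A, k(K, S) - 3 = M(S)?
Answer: 25897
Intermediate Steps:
k(K, S) = 3 + S
u(A) = 1
(u(-5*43) + 25857) + k(-85, 36) = (1 + 25857) + (3 + 36) = 25858 + 39 = 25897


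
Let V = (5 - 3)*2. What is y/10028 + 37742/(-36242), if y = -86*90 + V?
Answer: -82355611/45429347 ≈ -1.8128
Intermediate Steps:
V = 4 (V = 2*2 = 4)
y = -7736 (y = -86*90 + 4 = -7740 + 4 = -7736)
y/10028 + 37742/(-36242) = -7736/10028 + 37742/(-36242) = -7736*1/10028 + 37742*(-1/36242) = -1934/2507 - 18871/18121 = -82355611/45429347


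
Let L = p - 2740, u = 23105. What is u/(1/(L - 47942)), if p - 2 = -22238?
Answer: -1684770390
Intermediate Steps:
p = -22236 (p = 2 - 22238 = -22236)
L = -24976 (L = -22236 - 2740 = -24976)
u/(1/(L - 47942)) = 23105/(1/(-24976 - 47942)) = 23105/(1/(-72918)) = 23105/(-1/72918) = 23105*(-72918) = -1684770390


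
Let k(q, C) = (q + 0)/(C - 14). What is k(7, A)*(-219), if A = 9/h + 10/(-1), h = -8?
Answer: 4088/67 ≈ 61.015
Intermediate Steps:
A = -89/8 (A = 9/(-8) + 10/(-1) = 9*(-⅛) + 10*(-1) = -9/8 - 10 = -89/8 ≈ -11.125)
k(q, C) = q/(-14 + C)
k(7, A)*(-219) = (7/(-14 - 89/8))*(-219) = (7/(-201/8))*(-219) = (7*(-8/201))*(-219) = -56/201*(-219) = 4088/67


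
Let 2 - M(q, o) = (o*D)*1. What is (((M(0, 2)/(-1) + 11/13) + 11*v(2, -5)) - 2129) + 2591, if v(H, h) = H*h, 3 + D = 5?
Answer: 4613/13 ≈ 354.85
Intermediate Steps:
D = 2 (D = -3 + 5 = 2)
M(q, o) = 2 - 2*o (M(q, o) = 2 - o*2 = 2 - 2*o)
(((M(0, 2)/(-1) + 11/13) + 11*v(2, -5)) - 2129) + 2591 = ((((2 - 2*2)/(-1) + 11/13) + 11*(2*(-5))) - 2129) + 2591 = ((((2 - 4)*(-1) + 11*(1/13)) + 11*(-10)) - 2129) + 2591 = (((-2*(-1) + 11/13) - 110) - 2129) + 2591 = (((2 + 11/13) - 110) - 2129) + 2591 = ((37/13 - 110) - 2129) + 2591 = (-1393/13 - 2129) + 2591 = -29070/13 + 2591 = 4613/13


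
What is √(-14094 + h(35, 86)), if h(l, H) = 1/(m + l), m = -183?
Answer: I*√77178781/74 ≈ 118.72*I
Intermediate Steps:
h(l, H) = 1/(-183 + l)
√(-14094 + h(35, 86)) = √(-14094 + 1/(-183 + 35)) = √(-14094 + 1/(-148)) = √(-14094 - 1/148) = √(-2085913/148) = I*√77178781/74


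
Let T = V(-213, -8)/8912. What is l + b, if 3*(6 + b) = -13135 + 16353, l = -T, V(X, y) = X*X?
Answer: 28382293/26736 ≈ 1061.6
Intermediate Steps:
V(X, y) = X**2
T = 45369/8912 (T = (-213)**2/8912 = 45369*(1/8912) = 45369/8912 ≈ 5.0908)
l = -45369/8912 (l = -1*45369/8912 = -45369/8912 ≈ -5.0908)
b = 3200/3 (b = -6 + (-13135 + 16353)/3 = -6 + (1/3)*3218 = -6 + 3218/3 = 3200/3 ≈ 1066.7)
l + b = -45369/8912 + 3200/3 = 28382293/26736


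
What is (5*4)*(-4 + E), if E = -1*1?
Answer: -100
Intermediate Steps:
E = -1
(5*4)*(-4 + E) = (5*4)*(-4 - 1) = 20*(-5) = -100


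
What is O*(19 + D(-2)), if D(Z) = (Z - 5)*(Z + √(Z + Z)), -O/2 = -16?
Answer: 1056 - 448*I ≈ 1056.0 - 448.0*I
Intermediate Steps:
O = 32 (O = -2*(-16) = 32)
D(Z) = (-5 + Z)*(Z + √2*√Z) (D(Z) = (-5 + Z)*(Z + √(2*Z)) = (-5 + Z)*(Z + √2*√Z))
O*(19 + D(-2)) = 32*(19 + ((-2)² - 5*(-2) + √2*(-2)^(3/2) - 5*√2*√(-2))) = 32*(19 + (4 + 10 + √2*(-2*I*√2) - 5*√2*I*√2)) = 32*(19 + (4 + 10 - 4*I - 10*I)) = 32*(19 + (14 - 14*I)) = 32*(33 - 14*I) = 1056 - 448*I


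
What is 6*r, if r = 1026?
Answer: 6156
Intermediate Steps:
6*r = 6*1026 = 6156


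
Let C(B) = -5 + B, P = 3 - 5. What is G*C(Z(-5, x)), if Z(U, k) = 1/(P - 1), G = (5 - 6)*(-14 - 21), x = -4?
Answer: -560/3 ≈ -186.67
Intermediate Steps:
P = -2
G = 35 (G = -1*(-35) = 35)
Z(U, k) = -1/3 (Z(U, k) = 1/(-2 - 1) = 1/(-3) = -1/3)
G*C(Z(-5, x)) = 35*(-5 - 1/3) = 35*(-16/3) = -560/3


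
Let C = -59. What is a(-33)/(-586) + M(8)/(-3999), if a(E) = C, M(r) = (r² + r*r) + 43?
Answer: 45245/781138 ≈ 0.057922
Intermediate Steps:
M(r) = 43 + 2*r² (M(r) = (r² + r²) + 43 = 2*r² + 43 = 43 + 2*r²)
a(E) = -59
a(-33)/(-586) + M(8)/(-3999) = -59/(-586) + (43 + 2*8²)/(-3999) = -59*(-1/586) + (43 + 2*64)*(-1/3999) = 59/586 + (43 + 128)*(-1/3999) = 59/586 + 171*(-1/3999) = 59/586 - 57/1333 = 45245/781138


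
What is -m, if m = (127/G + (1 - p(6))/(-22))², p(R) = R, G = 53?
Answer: -9357481/1359556 ≈ -6.8828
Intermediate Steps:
m = 9357481/1359556 (m = (127/53 + (1 - 1*6)/(-22))² = (127*(1/53) + (1 - 6)*(-1/22))² = (127/53 - 5*(-1/22))² = (127/53 + 5/22)² = (3059/1166)² = 9357481/1359556 ≈ 6.8828)
-m = -1*9357481/1359556 = -9357481/1359556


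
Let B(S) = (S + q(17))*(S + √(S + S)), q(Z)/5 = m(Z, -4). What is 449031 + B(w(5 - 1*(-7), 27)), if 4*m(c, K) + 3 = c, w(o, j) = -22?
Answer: 449130 - 9*I*√11 ≈ 4.4913e+5 - 29.85*I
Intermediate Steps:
m(c, K) = -¾ + c/4
q(Z) = -15/4 + 5*Z/4 (q(Z) = 5*(-¾ + Z/4) = -15/4 + 5*Z/4)
B(S) = (35/2 + S)*(S + √2*√S) (B(S) = (S + (-15/4 + (5/4)*17))*(S + √(S + S)) = (S + (-15/4 + 85/4))*(S + √(2*S)) = (S + 35/2)*(S + √2*√S) = (35/2 + S)*(S + √2*√S))
449031 + B(w(5 - 1*(-7), 27)) = 449031 + ((-22)² + (35/2)*(-22) + √2*(-22)^(3/2) + 35*√2*√(-22)/2) = 449031 + (484 - 385 + √2*(-22*I*√22) + 35*√2*(I*√22)/2) = 449031 + (484 - 385 - 44*I*√11 + 35*I*√11) = 449031 + (99 - 9*I*√11) = 449130 - 9*I*√11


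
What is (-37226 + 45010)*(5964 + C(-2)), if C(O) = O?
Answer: 46408208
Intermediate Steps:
(-37226 + 45010)*(5964 + C(-2)) = (-37226 + 45010)*(5964 - 2) = 7784*5962 = 46408208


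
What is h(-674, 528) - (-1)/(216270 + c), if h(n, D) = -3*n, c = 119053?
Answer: 678023107/335323 ≈ 2022.0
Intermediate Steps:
h(-674, 528) - (-1)/(216270 + c) = -3*(-674) - (-1)/(216270 + 119053) = 2022 - (-1)/335323 = 2022 - 1*(-1/335323) = 2022 + 1/335323 = 678023107/335323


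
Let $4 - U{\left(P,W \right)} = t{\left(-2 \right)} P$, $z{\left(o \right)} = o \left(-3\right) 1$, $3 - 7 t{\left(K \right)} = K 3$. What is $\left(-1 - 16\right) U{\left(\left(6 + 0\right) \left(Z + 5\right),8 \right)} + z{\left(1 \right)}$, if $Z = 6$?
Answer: $\frac{9601}{7} \approx 1371.6$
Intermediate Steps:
$t{\left(K \right)} = \frac{3}{7} - \frac{3 K}{7}$ ($t{\left(K \right)} = \frac{3}{7} - \frac{K 3}{7} = \frac{3}{7} - \frac{3 K}{7}$)
$z{\left(o \right)} = - 3 o$ ($z{\left(o \right)} = - 3 o 1 = - 3 o$)
$U{\left(P,W \right)} = 4 - \frac{9 P}{7}$ ($U{\left(P,W \right)} = 4 - \left(\frac{3}{7} - - \frac{6}{7}\right) P = 4 - \left(\frac{3}{7} + \frac{6}{7}\right) P = 4 - \frac{9 P}{7}$)
$\left(-1 - 16\right) U{\left(\left(6 + 0\right) \left(Z + 5\right),8 \right)} + z{\left(1 \right)} = \left(-1 - 16\right) \left(4 - \frac{9 \left(6 + 0\right) \left(6 + 5\right)}{7}\right) - 3 = \left(-1 - 16\right) \left(4 - \frac{9 \cdot 6 \cdot 11}{7}\right) - 3 = - 17 \left(4 - \frac{594}{7}\right) - 3 = \left(-17\right) \left(- \frac{566}{7}\right) - 3 = \frac{9622}{7} - 3 = \frac{9601}{7}$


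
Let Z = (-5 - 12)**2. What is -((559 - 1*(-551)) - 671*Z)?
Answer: 192809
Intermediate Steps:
Z = 289 (Z = (-17)**2 = 289)
-((559 - 1*(-551)) - 671*Z) = -((559 - 1*(-551)) - 671*289) = -((559 + 551) - 193919) = -(1110 - 193919) = -1*(-192809) = 192809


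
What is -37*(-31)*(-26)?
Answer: -29822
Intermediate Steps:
-37*(-31)*(-26) = 1147*(-26) = -29822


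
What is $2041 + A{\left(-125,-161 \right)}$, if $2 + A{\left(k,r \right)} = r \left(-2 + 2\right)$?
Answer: $2039$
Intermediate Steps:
$A{\left(k,r \right)} = -2$ ($A{\left(k,r \right)} = -2 + r \left(-2 + 2\right) = -2 + r 0 = -2 + 0 = -2$)
$2041 + A{\left(-125,-161 \right)} = 2041 - 2 = 2039$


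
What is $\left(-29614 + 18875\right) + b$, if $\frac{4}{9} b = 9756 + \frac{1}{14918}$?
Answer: $\frac{669042473}{59672} \approx 11212.0$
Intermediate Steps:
$b = \frac{1309860081}{59672}$ ($b = \frac{9 \left(9756 + \frac{1}{14918}\right)}{4} = \frac{9}{4} \cdot \frac{145540009}{14918} = \frac{1309860081}{59672} \approx 21951.0$)
$\left(-29614 + 18875\right) + b = \left(-29614 + 18875\right) + \frac{1309860081}{59672} = -10739 + \frac{1309860081}{59672} = \frac{669042473}{59672}$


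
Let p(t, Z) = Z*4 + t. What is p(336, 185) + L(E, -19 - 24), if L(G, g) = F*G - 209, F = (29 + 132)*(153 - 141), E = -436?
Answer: -841485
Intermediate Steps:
F = 1932 (F = 161*12 = 1932)
p(t, Z) = t + 4*Z (p(t, Z) = 4*Z + t = t + 4*Z)
L(G, g) = -209 + 1932*G (L(G, g) = 1932*G - 209 = -209 + 1932*G)
p(336, 185) + L(E, -19 - 24) = (336 + 4*185) + (-209 + 1932*(-436)) = (336 + 740) + (-209 - 842352) = 1076 - 842561 = -841485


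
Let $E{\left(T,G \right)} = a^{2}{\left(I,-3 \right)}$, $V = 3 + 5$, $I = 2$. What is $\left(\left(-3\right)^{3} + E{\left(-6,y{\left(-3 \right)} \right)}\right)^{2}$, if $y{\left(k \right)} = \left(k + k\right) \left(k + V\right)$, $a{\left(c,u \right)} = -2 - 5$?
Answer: $484$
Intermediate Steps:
$V = 8$
$a{\left(c,u \right)} = -7$ ($a{\left(c,u \right)} = -2 - 5 = -7$)
$y{\left(k \right)} = 2 k \left(8 + k\right)$ ($y{\left(k \right)} = \left(k + k\right) \left(k + 8\right) = 2 k \left(8 + k\right)$)
$E{\left(T,G \right)} = 49$ ($E{\left(T,G \right)} = \left(-7\right)^{2} = 49$)
$\left(\left(-3\right)^{3} + E{\left(-6,y{\left(-3 \right)} \right)}\right)^{2} = \left(\left(-3\right)^{3} + 49\right)^{2} = \left(-27 + 49\right)^{2} = 22^{2} = 484$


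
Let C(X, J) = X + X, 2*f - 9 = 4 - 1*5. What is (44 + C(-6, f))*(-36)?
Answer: -1152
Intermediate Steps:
f = 4 (f = 9/2 + (4 - 1*5)/2 = 9/2 + (4 - 5)/2 = 9/2 + (½)*(-1) = 9/2 - ½ = 4)
C(X, J) = 2*X
(44 + C(-6, f))*(-36) = (44 + 2*(-6))*(-36) = (44 - 12)*(-36) = 32*(-36) = -1152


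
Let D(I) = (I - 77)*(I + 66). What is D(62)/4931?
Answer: -1920/4931 ≈ -0.38937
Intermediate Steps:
D(I) = (-77 + I)*(66 + I)
D(62)/4931 = (-5082 + 62² - 11*62)/4931 = (-5082 + 3844 - 682)*(1/4931) = -1920*1/4931 = -1920/4931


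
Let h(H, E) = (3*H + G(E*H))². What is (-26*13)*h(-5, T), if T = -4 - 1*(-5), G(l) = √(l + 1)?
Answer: -74698 + 20280*I ≈ -74698.0 + 20280.0*I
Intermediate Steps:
G(l) = √(1 + l)
T = 1 (T = -4 + 5 = 1)
h(H, E) = (√(1 + E*H) + 3*H)² (h(H, E) = (3*H + √(1 + E*H))² = (√(1 + E*H) + 3*H)²)
(-26*13)*h(-5, T) = (-26*13)*(√(1 + 1*(-5)) + 3*(-5))² = -338*(√(1 - 5) - 15)² = -338*(√(-4) - 15)² = -338*(2*I - 15)² = -338*(-15 + 2*I)²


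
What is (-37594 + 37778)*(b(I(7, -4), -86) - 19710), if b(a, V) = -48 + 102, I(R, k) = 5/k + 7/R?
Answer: -3616704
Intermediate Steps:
b(a, V) = 54
(-37594 + 37778)*(b(I(7, -4), -86) - 19710) = (-37594 + 37778)*(54 - 19710) = 184*(-19656) = -3616704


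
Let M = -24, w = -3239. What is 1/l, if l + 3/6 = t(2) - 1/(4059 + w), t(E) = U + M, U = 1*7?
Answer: -820/14351 ≈ -0.057139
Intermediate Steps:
U = 7
t(E) = -17 (t(E) = 7 - 24 = -17)
l = -14351/820 (l = -1/2 + (-17 - 1/(4059 - 3239)) = -1/2 + (-17 - 1/820) = -1/2 - 13941/820 = -14351/820 ≈ -17.501)
1/l = 1/(-14351/820) = -820/14351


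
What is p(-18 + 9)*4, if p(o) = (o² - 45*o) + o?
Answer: 1908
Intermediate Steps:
p(o) = o² - 44*o
p(-18 + 9)*4 = ((-18 + 9)*(-44 + (-18 + 9)))*4 = -9*(-44 - 9)*4 = -9*(-53)*4 = 477*4 = 1908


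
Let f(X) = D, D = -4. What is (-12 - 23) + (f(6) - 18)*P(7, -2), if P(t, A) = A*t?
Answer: 273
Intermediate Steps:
f(X) = -4
(-12 - 23) + (f(6) - 18)*P(7, -2) = (-12 - 23) + (-4 - 18)*(-2*7) = -35 - 22*(-14) = -35 + 308 = 273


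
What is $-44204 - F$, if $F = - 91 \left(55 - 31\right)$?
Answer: $-42020$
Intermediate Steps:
$F = -2184$ ($F = - 91 \left(55 - 31\right) = \left(-91\right) 24 = -2184$)
$-44204 - F = -44204 - -2184 = -44204 + 2184 = -42020$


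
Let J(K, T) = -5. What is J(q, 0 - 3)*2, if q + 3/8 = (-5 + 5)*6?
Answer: -10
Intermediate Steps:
q = -3/8 (q = -3/8 + (-5 + 5)*6 = -3/8 + 0*6 = -3/8 + 0 = -3/8 ≈ -0.37500)
J(q, 0 - 3)*2 = -5*2 = -10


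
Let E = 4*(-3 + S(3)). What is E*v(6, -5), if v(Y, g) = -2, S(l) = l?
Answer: 0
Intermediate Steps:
E = 0 (E = 4*(-3 + 3) = 4*0 = 0)
E*v(6, -5) = 0*(-2) = 0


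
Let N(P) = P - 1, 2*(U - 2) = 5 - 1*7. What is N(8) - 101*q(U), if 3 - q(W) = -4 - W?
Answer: -801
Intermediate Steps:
U = 1 (U = 2 + (5 - 1*7)/2 = 2 + (5 - 7)/2 = 2 + (½)*(-2) = 2 - 1 = 1)
N(P) = -1 + P
q(W) = 7 + W (q(W) = 3 - (-4 - W) = 3 + (4 + W) = 7 + W)
N(8) - 101*q(U) = (-1 + 8) - 101*(7 + 1) = 7 - 101*8 = 7 - 808 = -801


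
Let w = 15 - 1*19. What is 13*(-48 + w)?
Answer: -676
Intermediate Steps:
w = -4 (w = 15 - 19 = -4)
13*(-48 + w) = 13*(-48 - 4) = 13*(-52) = -676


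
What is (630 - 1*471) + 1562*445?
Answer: 695249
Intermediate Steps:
(630 - 1*471) + 1562*445 = (630 - 471) + 695090 = 159 + 695090 = 695249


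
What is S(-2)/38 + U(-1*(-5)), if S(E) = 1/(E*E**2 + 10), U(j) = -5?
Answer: -379/76 ≈ -4.9868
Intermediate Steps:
S(E) = 1/(10 + E**3) (S(E) = 1/(E**3 + 10) = 1/(10 + E**3))
S(-2)/38 + U(-1*(-5)) = 1/((10 + (-2)**3)*38) - 5 = (1/38)/(10 - 8) - 5 = (1/38)/2 - 5 = (1/2)*(1/38) - 5 = 1/76 - 5 = -379/76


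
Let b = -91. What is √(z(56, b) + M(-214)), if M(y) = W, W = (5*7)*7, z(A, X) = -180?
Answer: √65 ≈ 8.0623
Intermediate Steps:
W = 245 (W = 35*7 = 245)
M(y) = 245
√(z(56, b) + M(-214)) = √(-180 + 245) = √65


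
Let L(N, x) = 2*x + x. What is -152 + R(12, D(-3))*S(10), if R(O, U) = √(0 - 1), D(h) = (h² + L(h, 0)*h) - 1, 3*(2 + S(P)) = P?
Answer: -152 + 4*I/3 ≈ -152.0 + 1.3333*I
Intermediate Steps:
S(P) = -2 + P/3
L(N, x) = 3*x
D(h) = -1 + h² (D(h) = (h² + (3*0)*h) - 1 = (h² + 0*h) - 1 = (h² + 0) - 1 = h² - 1 = -1 + h²)
R(O, U) = I (R(O, U) = √(-1) = I)
-152 + R(12, D(-3))*S(10) = -152 + I*(-2 + (⅓)*10) = -152 + I*(-2 + 10/3) = -152 + I*(4/3) = -152 + 4*I/3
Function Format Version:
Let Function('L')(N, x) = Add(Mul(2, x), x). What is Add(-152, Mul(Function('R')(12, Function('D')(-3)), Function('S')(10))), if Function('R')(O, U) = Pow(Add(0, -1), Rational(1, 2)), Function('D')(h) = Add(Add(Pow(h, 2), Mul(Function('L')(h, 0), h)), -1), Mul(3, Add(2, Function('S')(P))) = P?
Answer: Add(-152, Mul(Rational(4, 3), I)) ≈ Add(-152.00, Mul(1.3333, I))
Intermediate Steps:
Function('S')(P) = Add(-2, Mul(Rational(1, 3), P))
Function('L')(N, x) = Mul(3, x)
Function('D')(h) = Add(-1, Pow(h, 2)) (Function('D')(h) = Add(Add(Pow(h, 2), Mul(Mul(3, 0), h)), -1) = Add(Add(Pow(h, 2), Mul(0, h)), -1) = Add(Add(Pow(h, 2), 0), -1) = Add(Pow(h, 2), -1) = Add(-1, Pow(h, 2)))
Function('R')(O, U) = I (Function('R')(O, U) = Pow(-1, Rational(1, 2)) = I)
Add(-152, Mul(Function('R')(12, Function('D')(-3)), Function('S')(10))) = Add(-152, Mul(I, Add(-2, Mul(Rational(1, 3), 10)))) = Add(-152, Mul(I, Add(-2, Rational(10, 3)))) = Add(-152, Mul(I, Rational(4, 3))) = Add(-152, Mul(Rational(4, 3), I))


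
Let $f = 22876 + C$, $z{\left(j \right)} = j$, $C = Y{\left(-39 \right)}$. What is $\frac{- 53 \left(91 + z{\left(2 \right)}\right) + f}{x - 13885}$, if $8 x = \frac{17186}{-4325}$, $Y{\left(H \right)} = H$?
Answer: $- \frac{309808400}{240219093} \approx -1.2897$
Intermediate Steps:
$C = -39$
$x = - \frac{8593}{17300}$ ($x = \frac{17186 \frac{1}{-4325}}{8} = \frac{17186 \left(- \frac{1}{4325}\right)}{8} = \frac{1}{8} \left(- \frac{17186}{4325}\right) = - \frac{8593}{17300} \approx -0.49671$)
$f = 22837$ ($f = 22876 - 39 = 22837$)
$\frac{- 53 \left(91 + z{\left(2 \right)}\right) + f}{x - 13885} = \frac{- 53 \left(91 + 2\right) + 22837}{- \frac{8593}{17300} - 13885} = \frac{\left(-53\right) 93 + 22837}{- \frac{240219093}{17300}} = \left(-4929 + 22837\right) \left(- \frac{17300}{240219093}\right) = 17908 \left(- \frac{17300}{240219093}\right) = - \frac{309808400}{240219093}$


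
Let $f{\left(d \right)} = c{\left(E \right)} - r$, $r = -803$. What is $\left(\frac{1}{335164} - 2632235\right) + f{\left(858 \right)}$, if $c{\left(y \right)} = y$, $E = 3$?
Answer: $- \frac{881960269355}{335164} \approx -2.6314 \cdot 10^{6}$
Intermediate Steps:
$f{\left(d \right)} = 806$ ($f{\left(d \right)} = 3 - -803 = 3 + 803 = 806$)
$\left(\frac{1}{335164} - 2632235\right) + f{\left(858 \right)} = \left(\frac{1}{335164} - 2632235\right) + 806 = - \frac{882230411539}{335164} + 806 = - \frac{881960269355}{335164}$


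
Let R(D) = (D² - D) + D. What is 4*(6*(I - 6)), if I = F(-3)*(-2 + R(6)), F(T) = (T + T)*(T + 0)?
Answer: 14544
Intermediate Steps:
R(D) = D²
F(T) = 2*T² (F(T) = (2*T)*T = 2*T²)
I = 612 (I = (2*(-3)²)*(-2 + 6²) = (2*9)*(-2 + 36) = 18*34 = 612)
4*(6*(I - 6)) = 4*(6*(612 - 6)) = 4*(6*606) = 4*3636 = 14544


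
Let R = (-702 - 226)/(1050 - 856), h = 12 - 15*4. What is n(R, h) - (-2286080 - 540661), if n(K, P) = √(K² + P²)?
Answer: 2826741 + 16*√85522/97 ≈ 2.8268e+6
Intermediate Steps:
h = -48 (h = 12 - 60 = -48)
R = -464/97 (R = -928/194 = -928*1/194 = -464/97 ≈ -4.7835)
n(R, h) - (-2286080 - 540661) = √((-464/97)² + (-48)²) - (-2286080 - 540661) = √(215296/9409 + 2304) - 1*(-2826741) = √(21893632/9409) + 2826741 = 16*√85522/97 + 2826741 = 2826741 + 16*√85522/97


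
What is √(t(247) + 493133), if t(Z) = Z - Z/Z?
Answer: √493379 ≈ 702.41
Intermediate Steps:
t(Z) = -1 + Z (t(Z) = Z - 1*1 = Z - 1 = -1 + Z)
√(t(247) + 493133) = √((-1 + 247) + 493133) = √(246 + 493133) = √493379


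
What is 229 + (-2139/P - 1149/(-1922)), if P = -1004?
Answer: 223581653/964844 ≈ 231.73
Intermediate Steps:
229 + (-2139/P - 1149/(-1922)) = 229 + (-2139/(-1004) - 1149/(-1922)) = 229 + (-2139*(-1/1004) - 1149*(-1/1922)) = 229 + (2139/1004 + 1149/1922) = 229 + 2632377/964844 = 223581653/964844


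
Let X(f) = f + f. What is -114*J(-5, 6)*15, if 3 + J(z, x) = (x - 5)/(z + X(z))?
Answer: 5244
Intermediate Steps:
X(f) = 2*f
J(z, x) = -3 + (-5 + x)/(3*z) (J(z, x) = -3 + (x - 5)/(z + 2*z) = -3 + (-5 + x)/((3*z)) = -3 + (-5 + x)*(1/(3*z)) = -3 + (-5 + x)/(3*z))
-114*J(-5, 6)*15 = -38*(-5 + 6 - 9*(-5))/(-5)*15 = -38*(-1)*(-5 + 6 + 45)/5*15 = -38*(-1)*46/5*15 = -114*(-46/15)*15 = (1748/5)*15 = 5244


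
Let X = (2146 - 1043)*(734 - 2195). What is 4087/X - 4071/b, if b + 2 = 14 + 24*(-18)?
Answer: 2186210251/225607620 ≈ 9.6903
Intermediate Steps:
X = -1611483 (X = 1103*(-1461) = -1611483)
b = -420 (b = -2 + (14 + 24*(-18)) = -2 + (14 - 432) = -2 - 418 = -420)
4087/X - 4071/b = 4087/(-1611483) - 4071/(-420) = 4087*(-1/1611483) - 4071*(-1/420) = -4087/1611483 + 1357/140 = 2186210251/225607620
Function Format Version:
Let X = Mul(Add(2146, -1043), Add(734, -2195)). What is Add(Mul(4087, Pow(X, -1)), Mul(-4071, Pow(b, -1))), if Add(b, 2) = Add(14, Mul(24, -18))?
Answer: Rational(2186210251, 225607620) ≈ 9.6903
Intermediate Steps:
X = -1611483 (X = Mul(1103, -1461) = -1611483)
b = -420 (b = Add(-2, Add(14, Mul(24, -18))) = Add(-2, Add(14, -432)) = Add(-2, -418) = -420)
Add(Mul(4087, Pow(X, -1)), Mul(-4071, Pow(b, -1))) = Add(Mul(4087, Pow(-1611483, -1)), Mul(-4071, Pow(-420, -1))) = Add(Mul(4087, Rational(-1, 1611483)), Mul(-4071, Rational(-1, 420))) = Add(Rational(-4087, 1611483), Rational(1357, 140)) = Rational(2186210251, 225607620)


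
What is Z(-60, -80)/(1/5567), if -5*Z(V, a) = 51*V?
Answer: 3407004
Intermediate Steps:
Z(V, a) = -51*V/5
Z(-60, -80)/(1/5567) = (-51/5*(-60))/(1/5567) = 612/(1/5567) = 612*5567 = 3407004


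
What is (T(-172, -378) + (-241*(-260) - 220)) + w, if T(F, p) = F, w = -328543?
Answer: -266275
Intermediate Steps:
(T(-172, -378) + (-241*(-260) - 220)) + w = (-172 + (-241*(-260) - 220)) - 328543 = (-172 + (62660 - 220)) - 328543 = (-172 + 62440) - 328543 = 62268 - 328543 = -266275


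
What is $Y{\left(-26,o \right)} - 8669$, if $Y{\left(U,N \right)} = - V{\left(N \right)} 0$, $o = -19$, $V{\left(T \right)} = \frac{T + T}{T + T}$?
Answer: $-8669$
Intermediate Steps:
$V{\left(T \right)} = 1$ ($V{\left(T \right)} = \frac{2 T}{2 T} = 2 T \frac{1}{2 T} = 1$)
$Y{\left(U,N \right)} = 0$ ($Y{\left(U,N \right)} = \left(-1\right) 1 \cdot 0 = \left(-1\right) 0 = 0$)
$Y{\left(-26,o \right)} - 8669 = 0 - 8669 = -8669$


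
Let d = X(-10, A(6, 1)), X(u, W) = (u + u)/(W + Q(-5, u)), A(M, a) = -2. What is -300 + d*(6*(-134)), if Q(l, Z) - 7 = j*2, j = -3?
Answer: -16380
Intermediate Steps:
Q(l, Z) = 1 (Q(l, Z) = 7 - 3*2 = 7 - 6 = 1)
X(u, W) = 2*u/(1 + W) (X(u, W) = (u + u)/(W + 1) = (2*u)/(1 + W) = 2*u/(1 + W))
d = 20 (d = 2*(-10)/(1 - 2) = 2*(-10)/(-1) = 2*(-10)*(-1) = 20)
-300 + d*(6*(-134)) = -300 + 20*(6*(-134)) = -300 + 20*(-804) = -300 - 16080 = -16380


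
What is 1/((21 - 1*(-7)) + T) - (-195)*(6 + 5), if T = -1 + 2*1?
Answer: 62206/29 ≈ 2145.0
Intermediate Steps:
T = 1 (T = -1 + 2 = 1)
1/((21 - 1*(-7)) + T) - (-195)*(6 + 5) = 1/((21 - 1*(-7)) + 1) - (-195)*(6 + 5) = 1/((21 + 7) + 1) - (-195)*11 = 1/(28 + 1) - 39*(-55) = 1/29 + 2145 = 62206/29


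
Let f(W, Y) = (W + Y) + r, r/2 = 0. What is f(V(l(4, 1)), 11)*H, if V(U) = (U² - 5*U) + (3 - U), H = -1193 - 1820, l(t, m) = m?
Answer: -27117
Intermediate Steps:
r = 0 (r = 2*0 = 0)
H = -3013
V(U) = 3 + U² - 6*U
f(W, Y) = W + Y (f(W, Y) = (W + Y) + 0 = W + Y)
f(V(l(4, 1)), 11)*H = ((3 + 1² - 6*1) + 11)*(-3013) = ((3 + 1 - 6) + 11)*(-3013) = (-2 + 11)*(-3013) = 9*(-3013) = -27117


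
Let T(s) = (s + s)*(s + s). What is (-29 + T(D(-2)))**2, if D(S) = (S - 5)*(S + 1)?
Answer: 27889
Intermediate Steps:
D(S) = (1 + S)*(-5 + S) (D(S) = (-5 + S)*(1 + S) = (1 + S)*(-5 + S))
T(s) = 4*s**2 (T(s) = (2*s)*(2*s) = 4*s**2)
(-29 + T(D(-2)))**2 = (-29 + 4*(-5 + (-2)**2 - 4*(-2))**2)**2 = (-29 + 4*(-5 + 4 + 8)**2)**2 = (-29 + 4*7**2)**2 = (-29 + 4*49)**2 = (-29 + 196)**2 = 167**2 = 27889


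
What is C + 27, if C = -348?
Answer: -321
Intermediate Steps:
C + 27 = -348 + 27 = -321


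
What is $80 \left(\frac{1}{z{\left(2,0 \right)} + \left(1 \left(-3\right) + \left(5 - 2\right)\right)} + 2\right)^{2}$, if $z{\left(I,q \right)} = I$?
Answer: $500$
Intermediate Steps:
$80 \left(\frac{1}{z{\left(2,0 \right)} + \left(1 \left(-3\right) + \left(5 - 2\right)\right)} + 2\right)^{2} = 80 \left(\frac{1}{2 + \left(1 \left(-3\right) + \left(5 - 2\right)\right)} + 2\right)^{2} = 80 \left(\frac{1}{2 + \left(-3 + 3\right)} + 2\right)^{2} = 80 \left(\frac{1}{2 + 0} + 2\right)^{2} = 80 \left(\frac{1}{2} + 2\right)^{2} = 80 \left(\frac{5}{2}\right)^{2} = 80 \cdot \frac{25}{4} = 500$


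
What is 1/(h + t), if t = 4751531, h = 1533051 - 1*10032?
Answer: 1/6274550 ≈ 1.5937e-7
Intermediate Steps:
h = 1523019 (h = 1533051 - 10032 = 1523019)
1/(h + t) = 1/(1523019 + 4751531) = 1/6274550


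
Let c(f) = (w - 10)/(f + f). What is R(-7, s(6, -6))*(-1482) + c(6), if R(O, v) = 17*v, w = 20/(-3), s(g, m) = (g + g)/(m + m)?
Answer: 453467/18 ≈ 25193.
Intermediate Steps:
s(g, m) = g/m (s(g, m) = (2*g)/((2*m)) = (2*g)*(1/(2*m)) = g/m)
w = -20/3 (w = 20*(-⅓) = -20/3 ≈ -6.6667)
c(f) = -25/(3*f) (c(f) = (-20/3 - 10)/(f + f) = -50*1/(2*f)/3 = -25/(3*f))
R(-7, s(6, -6))*(-1482) + c(6) = (17*(6/(-6)))*(-1482) - 25/3/6 = (17*(6*(-⅙)))*(-1482) - 25/3*⅙ = (17*(-1))*(-1482) - 25/18 = -17*(-1482) - 25/18 = 25194 - 25/18 = 453467/18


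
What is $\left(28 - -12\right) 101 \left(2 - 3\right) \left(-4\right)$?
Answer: $16160$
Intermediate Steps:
$\left(28 - -12\right) 101 \left(2 - 3\right) \left(-4\right) = \left(28 + 12\right) 101 \left(\left(-1\right) \left(-4\right)\right) = 40 \cdot 101 \cdot 4 = 4040 \cdot 4 = 16160$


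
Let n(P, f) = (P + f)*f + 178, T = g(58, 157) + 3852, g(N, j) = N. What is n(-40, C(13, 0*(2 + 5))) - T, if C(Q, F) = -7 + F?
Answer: -3403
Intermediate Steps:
T = 3910 (T = 58 + 3852 = 3910)
n(P, f) = 178 + f*(P + f) (n(P, f) = f*(P + f) + 178 = 178 + f*(P + f))
n(-40, C(13, 0*(2 + 5))) - T = (178 + (-7 + 0*(2 + 5))² - 40*(-7 + 0*(2 + 5))) - 1*3910 = (178 + (-7 + 0*7)² - 40*(-7 + 0*7)) - 3910 = (178 + (-7 + 0)² - 40*(-7 + 0)) - 3910 = (178 + (-7)² - 40*(-7)) - 3910 = (178 + 49 + 280) - 3910 = 507 - 3910 = -3403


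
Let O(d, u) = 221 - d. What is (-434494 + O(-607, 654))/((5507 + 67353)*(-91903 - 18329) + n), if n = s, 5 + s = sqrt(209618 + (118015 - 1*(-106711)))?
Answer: 3482990007672650/64505048872086991281 + 867332*sqrt(108586)/64505048872086991281 ≈ 5.3996e-5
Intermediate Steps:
s = -5 + 2*sqrt(108586) (s = -5 + sqrt(209618 + (118015 - 1*(-106711))) = -5 + sqrt(209618 + (118015 + 106711)) = -5 + sqrt(209618 + 224726) = -5 + sqrt(434344) = -5 + 2*sqrt(108586) ≈ 654.05)
n = -5 + 2*sqrt(108586) ≈ 654.05
(-434494 + O(-607, 654))/((5507 + 67353)*(-91903 - 18329) + n) = (-434494 + (221 - 1*(-607)))/((5507 + 67353)*(-91903 - 18329) + (-5 + 2*sqrt(108586))) = (-434494 + (221 + 607))/(72860*(-110232) + (-5 + 2*sqrt(108586))) = (-434494 + 828)/(-8031503520 + (-5 + 2*sqrt(108586))) = -433666/(-8031503525 + 2*sqrt(108586))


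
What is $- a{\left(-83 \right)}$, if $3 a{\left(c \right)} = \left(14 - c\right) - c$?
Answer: $-60$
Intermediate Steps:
$a{\left(c \right)} = \frac{14}{3} - \frac{2 c}{3}$ ($a{\left(c \right)} = \frac{\left(14 - c\right) - c}{3} = \frac{14 - 2 c}{3} = \frac{14}{3} - \frac{2 c}{3}$)
$- a{\left(-83 \right)} = - (\frac{14}{3} - - \frac{166}{3}) = - (\frac{14}{3} + \frac{166}{3}) = \left(-1\right) 60 = -60$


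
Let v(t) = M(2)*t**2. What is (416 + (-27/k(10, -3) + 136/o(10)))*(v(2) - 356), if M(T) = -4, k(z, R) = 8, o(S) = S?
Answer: -1585557/10 ≈ -1.5856e+5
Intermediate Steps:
v(t) = -4*t**2
(416 + (-27/k(10, -3) + 136/o(10)))*(v(2) - 356) = (416 + (-27/8 + 136/10))*(-4*2**2 - 356) = (416 + (-27*1/8 + 136*(1/10)))*(-4*4 - 356) = (416 + (-27/8 + 68/5))*(-16 - 356) = (416 + 409/40)*(-372) = (17049/40)*(-372) = -1585557/10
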